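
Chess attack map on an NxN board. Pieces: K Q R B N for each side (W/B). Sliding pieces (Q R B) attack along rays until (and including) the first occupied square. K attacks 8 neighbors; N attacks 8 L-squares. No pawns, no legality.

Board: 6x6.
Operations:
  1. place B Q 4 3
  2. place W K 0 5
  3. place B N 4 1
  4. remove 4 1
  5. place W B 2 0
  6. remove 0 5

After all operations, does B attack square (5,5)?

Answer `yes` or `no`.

Op 1: place BQ@(4,3)
Op 2: place WK@(0,5)
Op 3: place BN@(4,1)
Op 4: remove (4,1)
Op 5: place WB@(2,0)
Op 6: remove (0,5)
Per-piece attacks for B:
  BQ@(4,3): attacks (4,4) (4,5) (4,2) (4,1) (4,0) (5,3) (3,3) (2,3) (1,3) (0,3) (5,4) (5,2) (3,4) (2,5) (3,2) (2,1) (1,0)
B attacks (5,5): no

Answer: no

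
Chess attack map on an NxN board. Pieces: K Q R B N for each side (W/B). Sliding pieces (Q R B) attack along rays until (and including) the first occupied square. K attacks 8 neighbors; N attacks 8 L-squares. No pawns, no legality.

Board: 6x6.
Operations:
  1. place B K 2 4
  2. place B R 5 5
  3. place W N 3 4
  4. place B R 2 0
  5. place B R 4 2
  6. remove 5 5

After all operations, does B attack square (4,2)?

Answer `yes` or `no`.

Answer: no

Derivation:
Op 1: place BK@(2,4)
Op 2: place BR@(5,5)
Op 3: place WN@(3,4)
Op 4: place BR@(2,0)
Op 5: place BR@(4,2)
Op 6: remove (5,5)
Per-piece attacks for B:
  BR@(2,0): attacks (2,1) (2,2) (2,3) (2,4) (3,0) (4,0) (5,0) (1,0) (0,0) [ray(0,1) blocked at (2,4)]
  BK@(2,4): attacks (2,5) (2,3) (3,4) (1,4) (3,5) (3,3) (1,5) (1,3)
  BR@(4,2): attacks (4,3) (4,4) (4,5) (4,1) (4,0) (5,2) (3,2) (2,2) (1,2) (0,2)
B attacks (4,2): no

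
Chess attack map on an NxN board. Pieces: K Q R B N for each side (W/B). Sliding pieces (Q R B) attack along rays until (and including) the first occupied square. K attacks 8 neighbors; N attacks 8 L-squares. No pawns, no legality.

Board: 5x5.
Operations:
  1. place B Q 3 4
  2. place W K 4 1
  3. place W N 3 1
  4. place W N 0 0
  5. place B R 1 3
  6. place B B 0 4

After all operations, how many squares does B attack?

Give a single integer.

Answer: 15

Derivation:
Op 1: place BQ@(3,4)
Op 2: place WK@(4,1)
Op 3: place WN@(3,1)
Op 4: place WN@(0,0)
Op 5: place BR@(1,3)
Op 6: place BB@(0,4)
Per-piece attacks for B:
  BB@(0,4): attacks (1,3) [ray(1,-1) blocked at (1,3)]
  BR@(1,3): attacks (1,4) (1,2) (1,1) (1,0) (2,3) (3,3) (4,3) (0,3)
  BQ@(3,4): attacks (3,3) (3,2) (3,1) (4,4) (2,4) (1,4) (0,4) (4,3) (2,3) (1,2) (0,1) [ray(0,-1) blocked at (3,1); ray(-1,0) blocked at (0,4)]
Union (15 distinct): (0,1) (0,3) (0,4) (1,0) (1,1) (1,2) (1,3) (1,4) (2,3) (2,4) (3,1) (3,2) (3,3) (4,3) (4,4)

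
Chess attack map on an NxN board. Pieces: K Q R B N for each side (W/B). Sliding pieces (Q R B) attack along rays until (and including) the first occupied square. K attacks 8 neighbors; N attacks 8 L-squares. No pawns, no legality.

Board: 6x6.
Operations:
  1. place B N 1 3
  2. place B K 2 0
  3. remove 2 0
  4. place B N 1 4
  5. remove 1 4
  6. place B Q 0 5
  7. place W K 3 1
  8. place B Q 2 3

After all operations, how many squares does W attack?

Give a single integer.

Answer: 8

Derivation:
Op 1: place BN@(1,3)
Op 2: place BK@(2,0)
Op 3: remove (2,0)
Op 4: place BN@(1,4)
Op 5: remove (1,4)
Op 6: place BQ@(0,5)
Op 7: place WK@(3,1)
Op 8: place BQ@(2,3)
Per-piece attacks for W:
  WK@(3,1): attacks (3,2) (3,0) (4,1) (2,1) (4,2) (4,0) (2,2) (2,0)
Union (8 distinct): (2,0) (2,1) (2,2) (3,0) (3,2) (4,0) (4,1) (4,2)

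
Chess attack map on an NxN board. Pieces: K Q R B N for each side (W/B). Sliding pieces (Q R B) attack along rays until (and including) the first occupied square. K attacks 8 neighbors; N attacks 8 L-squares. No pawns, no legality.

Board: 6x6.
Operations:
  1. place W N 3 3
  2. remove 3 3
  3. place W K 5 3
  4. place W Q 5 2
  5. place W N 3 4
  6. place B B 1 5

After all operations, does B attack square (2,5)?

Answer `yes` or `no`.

Answer: no

Derivation:
Op 1: place WN@(3,3)
Op 2: remove (3,3)
Op 3: place WK@(5,3)
Op 4: place WQ@(5,2)
Op 5: place WN@(3,4)
Op 6: place BB@(1,5)
Per-piece attacks for B:
  BB@(1,5): attacks (2,4) (3,3) (4,2) (5,1) (0,4)
B attacks (2,5): no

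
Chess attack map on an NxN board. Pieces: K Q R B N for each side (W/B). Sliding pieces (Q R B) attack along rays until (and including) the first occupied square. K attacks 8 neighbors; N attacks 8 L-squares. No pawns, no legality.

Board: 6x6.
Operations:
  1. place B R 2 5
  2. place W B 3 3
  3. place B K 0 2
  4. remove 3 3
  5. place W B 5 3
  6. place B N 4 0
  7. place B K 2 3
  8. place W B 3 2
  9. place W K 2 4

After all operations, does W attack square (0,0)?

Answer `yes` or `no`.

Op 1: place BR@(2,5)
Op 2: place WB@(3,3)
Op 3: place BK@(0,2)
Op 4: remove (3,3)
Op 5: place WB@(5,3)
Op 6: place BN@(4,0)
Op 7: place BK@(2,3)
Op 8: place WB@(3,2)
Op 9: place WK@(2,4)
Per-piece attacks for W:
  WK@(2,4): attacks (2,5) (2,3) (3,4) (1,4) (3,5) (3,3) (1,5) (1,3)
  WB@(3,2): attacks (4,3) (5,4) (4,1) (5,0) (2,3) (2,1) (1,0) [ray(-1,1) blocked at (2,3)]
  WB@(5,3): attacks (4,4) (3,5) (4,2) (3,1) (2,0)
W attacks (0,0): no

Answer: no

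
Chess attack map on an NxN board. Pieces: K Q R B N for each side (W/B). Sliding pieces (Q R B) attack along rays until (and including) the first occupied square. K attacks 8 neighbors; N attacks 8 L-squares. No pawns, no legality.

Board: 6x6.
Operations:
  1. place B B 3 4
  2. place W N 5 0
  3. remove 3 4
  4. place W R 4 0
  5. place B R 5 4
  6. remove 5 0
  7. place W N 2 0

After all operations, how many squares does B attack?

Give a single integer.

Op 1: place BB@(3,4)
Op 2: place WN@(5,0)
Op 3: remove (3,4)
Op 4: place WR@(4,0)
Op 5: place BR@(5,4)
Op 6: remove (5,0)
Op 7: place WN@(2,0)
Per-piece attacks for B:
  BR@(5,4): attacks (5,5) (5,3) (5,2) (5,1) (5,0) (4,4) (3,4) (2,4) (1,4) (0,4)
Union (10 distinct): (0,4) (1,4) (2,4) (3,4) (4,4) (5,0) (5,1) (5,2) (5,3) (5,5)

Answer: 10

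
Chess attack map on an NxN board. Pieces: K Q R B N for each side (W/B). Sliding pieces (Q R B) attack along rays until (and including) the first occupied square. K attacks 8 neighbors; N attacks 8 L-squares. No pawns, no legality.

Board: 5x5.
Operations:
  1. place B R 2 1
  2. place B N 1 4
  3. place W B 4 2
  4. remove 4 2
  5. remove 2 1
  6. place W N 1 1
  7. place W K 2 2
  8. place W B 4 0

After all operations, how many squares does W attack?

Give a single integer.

Op 1: place BR@(2,1)
Op 2: place BN@(1,4)
Op 3: place WB@(4,2)
Op 4: remove (4,2)
Op 5: remove (2,1)
Op 6: place WN@(1,1)
Op 7: place WK@(2,2)
Op 8: place WB@(4,0)
Per-piece attacks for W:
  WN@(1,1): attacks (2,3) (3,2) (0,3) (3,0)
  WK@(2,2): attacks (2,3) (2,1) (3,2) (1,2) (3,3) (3,1) (1,3) (1,1)
  WB@(4,0): attacks (3,1) (2,2) [ray(-1,1) blocked at (2,2)]
Union (11 distinct): (0,3) (1,1) (1,2) (1,3) (2,1) (2,2) (2,3) (3,0) (3,1) (3,2) (3,3)

Answer: 11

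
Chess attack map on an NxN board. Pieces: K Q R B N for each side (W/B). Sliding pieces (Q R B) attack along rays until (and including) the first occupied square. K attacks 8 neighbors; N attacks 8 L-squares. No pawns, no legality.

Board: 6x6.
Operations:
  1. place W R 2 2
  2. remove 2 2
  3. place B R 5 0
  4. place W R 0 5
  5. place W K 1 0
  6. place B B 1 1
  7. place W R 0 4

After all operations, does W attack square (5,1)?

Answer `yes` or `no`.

Answer: no

Derivation:
Op 1: place WR@(2,2)
Op 2: remove (2,2)
Op 3: place BR@(5,0)
Op 4: place WR@(0,5)
Op 5: place WK@(1,0)
Op 6: place BB@(1,1)
Op 7: place WR@(0,4)
Per-piece attacks for W:
  WR@(0,4): attacks (0,5) (0,3) (0,2) (0,1) (0,0) (1,4) (2,4) (3,4) (4,4) (5,4) [ray(0,1) blocked at (0,5)]
  WR@(0,5): attacks (0,4) (1,5) (2,5) (3,5) (4,5) (5,5) [ray(0,-1) blocked at (0,4)]
  WK@(1,0): attacks (1,1) (2,0) (0,0) (2,1) (0,1)
W attacks (5,1): no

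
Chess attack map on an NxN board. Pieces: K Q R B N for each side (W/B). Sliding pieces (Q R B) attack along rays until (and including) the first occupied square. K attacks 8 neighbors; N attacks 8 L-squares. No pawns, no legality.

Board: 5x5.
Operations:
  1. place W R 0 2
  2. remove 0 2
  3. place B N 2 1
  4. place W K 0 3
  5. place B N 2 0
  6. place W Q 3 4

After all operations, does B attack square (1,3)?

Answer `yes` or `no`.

Answer: yes

Derivation:
Op 1: place WR@(0,2)
Op 2: remove (0,2)
Op 3: place BN@(2,1)
Op 4: place WK@(0,3)
Op 5: place BN@(2,0)
Op 6: place WQ@(3,4)
Per-piece attacks for B:
  BN@(2,0): attacks (3,2) (4,1) (1,2) (0,1)
  BN@(2,1): attacks (3,3) (4,2) (1,3) (0,2) (4,0) (0,0)
B attacks (1,3): yes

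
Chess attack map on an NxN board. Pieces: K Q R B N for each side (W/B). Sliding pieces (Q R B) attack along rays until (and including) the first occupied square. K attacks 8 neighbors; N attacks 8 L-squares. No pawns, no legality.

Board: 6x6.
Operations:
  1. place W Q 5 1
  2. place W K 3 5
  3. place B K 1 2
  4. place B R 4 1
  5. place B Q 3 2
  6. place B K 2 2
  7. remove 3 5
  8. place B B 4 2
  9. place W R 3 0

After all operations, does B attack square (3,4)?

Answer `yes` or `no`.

Answer: yes

Derivation:
Op 1: place WQ@(5,1)
Op 2: place WK@(3,5)
Op 3: place BK@(1,2)
Op 4: place BR@(4,1)
Op 5: place BQ@(3,2)
Op 6: place BK@(2,2)
Op 7: remove (3,5)
Op 8: place BB@(4,2)
Op 9: place WR@(3,0)
Per-piece attacks for B:
  BK@(1,2): attacks (1,3) (1,1) (2,2) (0,2) (2,3) (2,1) (0,3) (0,1)
  BK@(2,2): attacks (2,3) (2,1) (3,2) (1,2) (3,3) (3,1) (1,3) (1,1)
  BQ@(3,2): attacks (3,3) (3,4) (3,5) (3,1) (3,0) (4,2) (2,2) (4,3) (5,4) (4,1) (2,3) (1,4) (0,5) (2,1) (1,0) [ray(0,-1) blocked at (3,0); ray(1,0) blocked at (4,2); ray(-1,0) blocked at (2,2); ray(1,-1) blocked at (4,1)]
  BR@(4,1): attacks (4,2) (4,0) (5,1) (3,1) (2,1) (1,1) (0,1) [ray(0,1) blocked at (4,2); ray(1,0) blocked at (5,1)]
  BB@(4,2): attacks (5,3) (5,1) (3,3) (2,4) (1,5) (3,1) (2,0) [ray(1,-1) blocked at (5,1)]
B attacks (3,4): yes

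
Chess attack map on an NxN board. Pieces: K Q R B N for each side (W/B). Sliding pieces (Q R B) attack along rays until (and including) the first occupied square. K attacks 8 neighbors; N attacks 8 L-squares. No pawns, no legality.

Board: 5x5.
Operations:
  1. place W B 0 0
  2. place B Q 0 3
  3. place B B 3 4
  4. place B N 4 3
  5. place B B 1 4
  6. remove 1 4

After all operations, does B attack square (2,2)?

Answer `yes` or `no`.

Answer: yes

Derivation:
Op 1: place WB@(0,0)
Op 2: place BQ@(0,3)
Op 3: place BB@(3,4)
Op 4: place BN@(4,3)
Op 5: place BB@(1,4)
Op 6: remove (1,4)
Per-piece attacks for B:
  BQ@(0,3): attacks (0,4) (0,2) (0,1) (0,0) (1,3) (2,3) (3,3) (4,3) (1,4) (1,2) (2,1) (3,0) [ray(0,-1) blocked at (0,0); ray(1,0) blocked at (4,3)]
  BB@(3,4): attacks (4,3) (2,3) (1,2) (0,1) [ray(1,-1) blocked at (4,3)]
  BN@(4,3): attacks (2,4) (3,1) (2,2)
B attacks (2,2): yes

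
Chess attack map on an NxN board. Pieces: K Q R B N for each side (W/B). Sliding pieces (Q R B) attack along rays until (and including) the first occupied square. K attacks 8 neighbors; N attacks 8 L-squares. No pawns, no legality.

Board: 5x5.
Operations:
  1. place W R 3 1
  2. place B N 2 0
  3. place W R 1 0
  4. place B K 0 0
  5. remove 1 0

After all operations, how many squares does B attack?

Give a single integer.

Answer: 6

Derivation:
Op 1: place WR@(3,1)
Op 2: place BN@(2,0)
Op 3: place WR@(1,0)
Op 4: place BK@(0,0)
Op 5: remove (1,0)
Per-piece attacks for B:
  BK@(0,0): attacks (0,1) (1,0) (1,1)
  BN@(2,0): attacks (3,2) (4,1) (1,2) (0,1)
Union (6 distinct): (0,1) (1,0) (1,1) (1,2) (3,2) (4,1)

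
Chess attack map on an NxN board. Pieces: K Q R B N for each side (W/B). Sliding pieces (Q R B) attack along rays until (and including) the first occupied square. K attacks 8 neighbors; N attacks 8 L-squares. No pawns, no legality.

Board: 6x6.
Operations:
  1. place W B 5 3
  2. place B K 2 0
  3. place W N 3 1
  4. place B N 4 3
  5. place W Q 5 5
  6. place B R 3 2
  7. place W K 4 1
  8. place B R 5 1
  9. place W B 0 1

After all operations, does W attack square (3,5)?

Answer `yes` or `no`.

Answer: yes

Derivation:
Op 1: place WB@(5,3)
Op 2: place BK@(2,0)
Op 3: place WN@(3,1)
Op 4: place BN@(4,3)
Op 5: place WQ@(5,5)
Op 6: place BR@(3,2)
Op 7: place WK@(4,1)
Op 8: place BR@(5,1)
Op 9: place WB@(0,1)
Per-piece attacks for W:
  WB@(0,1): attacks (1,2) (2,3) (3,4) (4,5) (1,0)
  WN@(3,1): attacks (4,3) (5,2) (2,3) (1,2) (5,0) (1,0)
  WK@(4,1): attacks (4,2) (4,0) (5,1) (3,1) (5,2) (5,0) (3,2) (3,0)
  WB@(5,3): attacks (4,4) (3,5) (4,2) (3,1) [ray(-1,-1) blocked at (3,1)]
  WQ@(5,5): attacks (5,4) (5,3) (4,5) (3,5) (2,5) (1,5) (0,5) (4,4) (3,3) (2,2) (1,1) (0,0) [ray(0,-1) blocked at (5,3)]
W attacks (3,5): yes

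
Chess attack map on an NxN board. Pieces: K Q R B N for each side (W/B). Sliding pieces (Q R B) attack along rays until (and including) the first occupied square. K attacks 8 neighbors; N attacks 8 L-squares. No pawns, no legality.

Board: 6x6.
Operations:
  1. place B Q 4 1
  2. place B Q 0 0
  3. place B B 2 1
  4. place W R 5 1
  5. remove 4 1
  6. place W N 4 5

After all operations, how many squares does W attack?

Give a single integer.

Op 1: place BQ@(4,1)
Op 2: place BQ@(0,0)
Op 3: place BB@(2,1)
Op 4: place WR@(5,1)
Op 5: remove (4,1)
Op 6: place WN@(4,5)
Per-piece attacks for W:
  WN@(4,5): attacks (5,3) (3,3) (2,4)
  WR@(5,1): attacks (5,2) (5,3) (5,4) (5,5) (5,0) (4,1) (3,1) (2,1) [ray(-1,0) blocked at (2,1)]
Union (10 distinct): (2,1) (2,4) (3,1) (3,3) (4,1) (5,0) (5,2) (5,3) (5,4) (5,5)

Answer: 10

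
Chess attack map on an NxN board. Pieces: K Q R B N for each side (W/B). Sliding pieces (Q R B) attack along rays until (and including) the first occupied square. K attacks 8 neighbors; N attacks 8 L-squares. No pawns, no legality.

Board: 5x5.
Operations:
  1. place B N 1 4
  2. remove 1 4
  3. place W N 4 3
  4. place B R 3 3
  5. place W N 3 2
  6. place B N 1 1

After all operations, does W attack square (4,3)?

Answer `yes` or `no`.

Answer: no

Derivation:
Op 1: place BN@(1,4)
Op 2: remove (1,4)
Op 3: place WN@(4,3)
Op 4: place BR@(3,3)
Op 5: place WN@(3,2)
Op 6: place BN@(1,1)
Per-piece attacks for W:
  WN@(3,2): attacks (4,4) (2,4) (1,3) (4,0) (2,0) (1,1)
  WN@(4,3): attacks (2,4) (3,1) (2,2)
W attacks (4,3): no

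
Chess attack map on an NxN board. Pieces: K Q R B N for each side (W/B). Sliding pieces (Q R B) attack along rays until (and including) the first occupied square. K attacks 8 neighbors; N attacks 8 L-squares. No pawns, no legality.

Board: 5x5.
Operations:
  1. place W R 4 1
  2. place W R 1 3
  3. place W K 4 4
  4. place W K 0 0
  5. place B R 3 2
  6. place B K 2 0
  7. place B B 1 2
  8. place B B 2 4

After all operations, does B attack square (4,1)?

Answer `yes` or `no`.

Op 1: place WR@(4,1)
Op 2: place WR@(1,3)
Op 3: place WK@(4,4)
Op 4: place WK@(0,0)
Op 5: place BR@(3,2)
Op 6: place BK@(2,0)
Op 7: place BB@(1,2)
Op 8: place BB@(2,4)
Per-piece attacks for B:
  BB@(1,2): attacks (2,3) (3,4) (2,1) (3,0) (0,3) (0,1)
  BK@(2,0): attacks (2,1) (3,0) (1,0) (3,1) (1,1)
  BB@(2,4): attacks (3,3) (4,2) (1,3) [ray(-1,-1) blocked at (1,3)]
  BR@(3,2): attacks (3,3) (3,4) (3,1) (3,0) (4,2) (2,2) (1,2) [ray(-1,0) blocked at (1,2)]
B attacks (4,1): no

Answer: no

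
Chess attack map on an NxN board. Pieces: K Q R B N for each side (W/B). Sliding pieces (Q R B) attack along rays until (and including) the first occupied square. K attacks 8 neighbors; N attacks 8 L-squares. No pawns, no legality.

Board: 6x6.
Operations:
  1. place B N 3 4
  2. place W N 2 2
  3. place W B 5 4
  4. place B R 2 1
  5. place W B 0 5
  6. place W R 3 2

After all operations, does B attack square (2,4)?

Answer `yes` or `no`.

Op 1: place BN@(3,4)
Op 2: place WN@(2,2)
Op 3: place WB@(5,4)
Op 4: place BR@(2,1)
Op 5: place WB@(0,5)
Op 6: place WR@(3,2)
Per-piece attacks for B:
  BR@(2,1): attacks (2,2) (2,0) (3,1) (4,1) (5,1) (1,1) (0,1) [ray(0,1) blocked at (2,2)]
  BN@(3,4): attacks (5,5) (1,5) (4,2) (5,3) (2,2) (1,3)
B attacks (2,4): no

Answer: no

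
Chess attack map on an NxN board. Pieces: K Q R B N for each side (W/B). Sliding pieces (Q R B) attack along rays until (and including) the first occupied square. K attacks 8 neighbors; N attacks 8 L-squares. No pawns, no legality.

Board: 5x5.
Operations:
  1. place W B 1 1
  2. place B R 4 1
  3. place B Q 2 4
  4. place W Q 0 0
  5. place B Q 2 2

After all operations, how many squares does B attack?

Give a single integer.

Op 1: place WB@(1,1)
Op 2: place BR@(4,1)
Op 3: place BQ@(2,4)
Op 4: place WQ@(0,0)
Op 5: place BQ@(2,2)
Per-piece attacks for B:
  BQ@(2,2): attacks (2,3) (2,4) (2,1) (2,0) (3,2) (4,2) (1,2) (0,2) (3,3) (4,4) (3,1) (4,0) (1,3) (0,4) (1,1) [ray(0,1) blocked at (2,4); ray(-1,-1) blocked at (1,1)]
  BQ@(2,4): attacks (2,3) (2,2) (3,4) (4,4) (1,4) (0,4) (3,3) (4,2) (1,3) (0,2) [ray(0,-1) blocked at (2,2)]
  BR@(4,1): attacks (4,2) (4,3) (4,4) (4,0) (3,1) (2,1) (1,1) [ray(-1,0) blocked at (1,1)]
Union (19 distinct): (0,2) (0,4) (1,1) (1,2) (1,3) (1,4) (2,0) (2,1) (2,2) (2,3) (2,4) (3,1) (3,2) (3,3) (3,4) (4,0) (4,2) (4,3) (4,4)

Answer: 19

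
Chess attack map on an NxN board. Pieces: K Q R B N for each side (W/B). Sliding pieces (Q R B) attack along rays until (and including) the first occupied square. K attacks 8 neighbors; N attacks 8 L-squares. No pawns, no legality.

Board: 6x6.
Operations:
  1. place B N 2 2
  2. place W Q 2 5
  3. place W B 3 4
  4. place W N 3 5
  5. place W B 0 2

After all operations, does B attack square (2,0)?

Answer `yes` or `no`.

Answer: no

Derivation:
Op 1: place BN@(2,2)
Op 2: place WQ@(2,5)
Op 3: place WB@(3,4)
Op 4: place WN@(3,5)
Op 5: place WB@(0,2)
Per-piece attacks for B:
  BN@(2,2): attacks (3,4) (4,3) (1,4) (0,3) (3,0) (4,1) (1,0) (0,1)
B attacks (2,0): no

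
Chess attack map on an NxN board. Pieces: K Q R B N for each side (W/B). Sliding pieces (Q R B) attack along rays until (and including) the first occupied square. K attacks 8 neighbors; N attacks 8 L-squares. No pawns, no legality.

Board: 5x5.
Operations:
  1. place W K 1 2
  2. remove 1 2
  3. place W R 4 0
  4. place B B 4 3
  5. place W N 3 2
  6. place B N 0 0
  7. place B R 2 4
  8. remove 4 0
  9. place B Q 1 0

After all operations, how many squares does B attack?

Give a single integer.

Answer: 16

Derivation:
Op 1: place WK@(1,2)
Op 2: remove (1,2)
Op 3: place WR@(4,0)
Op 4: place BB@(4,3)
Op 5: place WN@(3,2)
Op 6: place BN@(0,0)
Op 7: place BR@(2,4)
Op 8: remove (4,0)
Op 9: place BQ@(1,0)
Per-piece attacks for B:
  BN@(0,0): attacks (1,2) (2,1)
  BQ@(1,0): attacks (1,1) (1,2) (1,3) (1,4) (2,0) (3,0) (4,0) (0,0) (2,1) (3,2) (0,1) [ray(-1,0) blocked at (0,0); ray(1,1) blocked at (3,2)]
  BR@(2,4): attacks (2,3) (2,2) (2,1) (2,0) (3,4) (4,4) (1,4) (0,4)
  BB@(4,3): attacks (3,4) (3,2) [ray(-1,-1) blocked at (3,2)]
Union (16 distinct): (0,0) (0,1) (0,4) (1,1) (1,2) (1,3) (1,4) (2,0) (2,1) (2,2) (2,3) (3,0) (3,2) (3,4) (4,0) (4,4)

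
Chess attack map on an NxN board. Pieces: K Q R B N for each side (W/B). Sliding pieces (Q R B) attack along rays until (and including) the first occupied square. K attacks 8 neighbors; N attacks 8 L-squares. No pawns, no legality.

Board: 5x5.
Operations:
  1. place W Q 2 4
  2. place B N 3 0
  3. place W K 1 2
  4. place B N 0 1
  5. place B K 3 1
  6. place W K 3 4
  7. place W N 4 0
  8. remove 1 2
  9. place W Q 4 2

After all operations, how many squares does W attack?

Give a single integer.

Op 1: place WQ@(2,4)
Op 2: place BN@(3,0)
Op 3: place WK@(1,2)
Op 4: place BN@(0,1)
Op 5: place BK@(3,1)
Op 6: place WK@(3,4)
Op 7: place WN@(4,0)
Op 8: remove (1,2)
Op 9: place WQ@(4,2)
Per-piece attacks for W:
  WQ@(2,4): attacks (2,3) (2,2) (2,1) (2,0) (3,4) (1,4) (0,4) (3,3) (4,2) (1,3) (0,2) [ray(1,0) blocked at (3,4); ray(1,-1) blocked at (4,2)]
  WK@(3,4): attacks (3,3) (4,4) (2,4) (4,3) (2,3)
  WN@(4,0): attacks (3,2) (2,1)
  WQ@(4,2): attacks (4,3) (4,4) (4,1) (4,0) (3,2) (2,2) (1,2) (0,2) (3,3) (2,4) (3,1) [ray(0,-1) blocked at (4,0); ray(-1,1) blocked at (2,4); ray(-1,-1) blocked at (3,1)]
Union (19 distinct): (0,2) (0,4) (1,2) (1,3) (1,4) (2,0) (2,1) (2,2) (2,3) (2,4) (3,1) (3,2) (3,3) (3,4) (4,0) (4,1) (4,2) (4,3) (4,4)

Answer: 19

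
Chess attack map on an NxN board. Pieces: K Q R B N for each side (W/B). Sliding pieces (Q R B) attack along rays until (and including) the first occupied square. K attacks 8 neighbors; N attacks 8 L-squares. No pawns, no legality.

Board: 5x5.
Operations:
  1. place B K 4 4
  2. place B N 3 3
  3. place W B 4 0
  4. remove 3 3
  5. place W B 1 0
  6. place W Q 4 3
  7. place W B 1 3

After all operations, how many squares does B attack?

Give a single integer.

Op 1: place BK@(4,4)
Op 2: place BN@(3,3)
Op 3: place WB@(4,0)
Op 4: remove (3,3)
Op 5: place WB@(1,0)
Op 6: place WQ@(4,3)
Op 7: place WB@(1,3)
Per-piece attacks for B:
  BK@(4,4): attacks (4,3) (3,4) (3,3)
Union (3 distinct): (3,3) (3,4) (4,3)

Answer: 3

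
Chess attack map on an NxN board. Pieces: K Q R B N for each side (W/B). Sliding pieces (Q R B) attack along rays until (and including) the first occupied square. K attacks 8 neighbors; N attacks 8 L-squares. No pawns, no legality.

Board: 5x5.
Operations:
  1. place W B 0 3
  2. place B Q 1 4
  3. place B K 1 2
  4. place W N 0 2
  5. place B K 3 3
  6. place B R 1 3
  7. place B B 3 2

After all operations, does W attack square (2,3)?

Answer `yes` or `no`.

Op 1: place WB@(0,3)
Op 2: place BQ@(1,4)
Op 3: place BK@(1,2)
Op 4: place WN@(0,2)
Op 5: place BK@(3,3)
Op 6: place BR@(1,3)
Op 7: place BB@(3,2)
Per-piece attacks for W:
  WN@(0,2): attacks (1,4) (2,3) (1,0) (2,1)
  WB@(0,3): attacks (1,4) (1,2) [ray(1,1) blocked at (1,4); ray(1,-1) blocked at (1,2)]
W attacks (2,3): yes

Answer: yes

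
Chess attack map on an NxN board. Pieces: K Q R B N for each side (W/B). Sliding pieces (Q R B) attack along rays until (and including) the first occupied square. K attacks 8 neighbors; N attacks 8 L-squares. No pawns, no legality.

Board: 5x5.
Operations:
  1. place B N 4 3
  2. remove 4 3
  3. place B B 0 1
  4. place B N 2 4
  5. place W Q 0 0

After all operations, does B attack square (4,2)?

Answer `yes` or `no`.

Op 1: place BN@(4,3)
Op 2: remove (4,3)
Op 3: place BB@(0,1)
Op 4: place BN@(2,4)
Op 5: place WQ@(0,0)
Per-piece attacks for B:
  BB@(0,1): attacks (1,2) (2,3) (3,4) (1,0)
  BN@(2,4): attacks (3,2) (4,3) (1,2) (0,3)
B attacks (4,2): no

Answer: no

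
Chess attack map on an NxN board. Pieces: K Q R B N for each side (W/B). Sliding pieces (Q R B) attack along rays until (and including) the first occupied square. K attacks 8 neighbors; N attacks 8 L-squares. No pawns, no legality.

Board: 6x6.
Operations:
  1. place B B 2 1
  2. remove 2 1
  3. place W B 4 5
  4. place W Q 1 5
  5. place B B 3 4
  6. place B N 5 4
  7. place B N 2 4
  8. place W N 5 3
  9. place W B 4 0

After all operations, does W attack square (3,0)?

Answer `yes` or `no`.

Op 1: place BB@(2,1)
Op 2: remove (2,1)
Op 3: place WB@(4,5)
Op 4: place WQ@(1,5)
Op 5: place BB@(3,4)
Op 6: place BN@(5,4)
Op 7: place BN@(2,4)
Op 8: place WN@(5,3)
Op 9: place WB@(4,0)
Per-piece attacks for W:
  WQ@(1,5): attacks (1,4) (1,3) (1,2) (1,1) (1,0) (2,5) (3,5) (4,5) (0,5) (2,4) (0,4) [ray(1,0) blocked at (4,5); ray(1,-1) blocked at (2,4)]
  WB@(4,0): attacks (5,1) (3,1) (2,2) (1,3) (0,4)
  WB@(4,5): attacks (5,4) (3,4) [ray(1,-1) blocked at (5,4); ray(-1,-1) blocked at (3,4)]
  WN@(5,3): attacks (4,5) (3,4) (4,1) (3,2)
W attacks (3,0): no

Answer: no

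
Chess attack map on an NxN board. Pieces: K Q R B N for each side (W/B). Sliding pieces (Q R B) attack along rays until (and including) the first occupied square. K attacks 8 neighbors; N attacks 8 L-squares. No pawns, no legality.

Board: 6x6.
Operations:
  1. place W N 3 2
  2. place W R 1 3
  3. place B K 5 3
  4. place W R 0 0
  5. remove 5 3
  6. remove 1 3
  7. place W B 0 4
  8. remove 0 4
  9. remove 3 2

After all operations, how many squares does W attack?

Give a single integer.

Answer: 10

Derivation:
Op 1: place WN@(3,2)
Op 2: place WR@(1,3)
Op 3: place BK@(5,3)
Op 4: place WR@(0,0)
Op 5: remove (5,3)
Op 6: remove (1,3)
Op 7: place WB@(0,4)
Op 8: remove (0,4)
Op 9: remove (3,2)
Per-piece attacks for W:
  WR@(0,0): attacks (0,1) (0,2) (0,3) (0,4) (0,5) (1,0) (2,0) (3,0) (4,0) (5,0)
Union (10 distinct): (0,1) (0,2) (0,3) (0,4) (0,5) (1,0) (2,0) (3,0) (4,0) (5,0)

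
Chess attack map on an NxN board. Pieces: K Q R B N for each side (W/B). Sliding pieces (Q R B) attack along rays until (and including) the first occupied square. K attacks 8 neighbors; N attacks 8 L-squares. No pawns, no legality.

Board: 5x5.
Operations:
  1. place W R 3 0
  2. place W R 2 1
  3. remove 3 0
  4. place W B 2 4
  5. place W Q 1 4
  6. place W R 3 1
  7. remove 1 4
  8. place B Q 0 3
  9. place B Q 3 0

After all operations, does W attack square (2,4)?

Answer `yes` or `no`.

Answer: yes

Derivation:
Op 1: place WR@(3,0)
Op 2: place WR@(2,1)
Op 3: remove (3,0)
Op 4: place WB@(2,4)
Op 5: place WQ@(1,4)
Op 6: place WR@(3,1)
Op 7: remove (1,4)
Op 8: place BQ@(0,3)
Op 9: place BQ@(3,0)
Per-piece attacks for W:
  WR@(2,1): attacks (2,2) (2,3) (2,4) (2,0) (3,1) (1,1) (0,1) [ray(0,1) blocked at (2,4); ray(1,0) blocked at (3,1)]
  WB@(2,4): attacks (3,3) (4,2) (1,3) (0,2)
  WR@(3,1): attacks (3,2) (3,3) (3,4) (3,0) (4,1) (2,1) [ray(0,-1) blocked at (3,0); ray(-1,0) blocked at (2,1)]
W attacks (2,4): yes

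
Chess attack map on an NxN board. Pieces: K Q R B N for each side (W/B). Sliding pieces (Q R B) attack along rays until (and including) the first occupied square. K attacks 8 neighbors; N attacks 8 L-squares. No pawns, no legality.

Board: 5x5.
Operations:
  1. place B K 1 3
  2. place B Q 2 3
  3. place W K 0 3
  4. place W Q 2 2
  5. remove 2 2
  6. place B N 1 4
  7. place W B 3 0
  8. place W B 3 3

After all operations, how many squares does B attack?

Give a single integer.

Op 1: place BK@(1,3)
Op 2: place BQ@(2,3)
Op 3: place WK@(0,3)
Op 4: place WQ@(2,2)
Op 5: remove (2,2)
Op 6: place BN@(1,4)
Op 7: place WB@(3,0)
Op 8: place WB@(3,3)
Per-piece attacks for B:
  BK@(1,3): attacks (1,4) (1,2) (2,3) (0,3) (2,4) (2,2) (0,4) (0,2)
  BN@(1,4): attacks (2,2) (3,3) (0,2)
  BQ@(2,3): attacks (2,4) (2,2) (2,1) (2,0) (3,3) (1,3) (3,4) (3,2) (4,1) (1,4) (1,2) (0,1) [ray(1,0) blocked at (3,3); ray(-1,0) blocked at (1,3); ray(-1,1) blocked at (1,4)]
Union (16 distinct): (0,1) (0,2) (0,3) (0,4) (1,2) (1,3) (1,4) (2,0) (2,1) (2,2) (2,3) (2,4) (3,2) (3,3) (3,4) (4,1)

Answer: 16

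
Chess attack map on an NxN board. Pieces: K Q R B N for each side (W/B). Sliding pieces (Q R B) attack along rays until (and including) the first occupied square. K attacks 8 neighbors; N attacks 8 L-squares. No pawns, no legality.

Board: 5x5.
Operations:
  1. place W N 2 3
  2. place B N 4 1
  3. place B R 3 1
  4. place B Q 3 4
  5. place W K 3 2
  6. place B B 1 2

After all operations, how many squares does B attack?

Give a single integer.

Op 1: place WN@(2,3)
Op 2: place BN@(4,1)
Op 3: place BR@(3,1)
Op 4: place BQ@(3,4)
Op 5: place WK@(3,2)
Op 6: place BB@(1,2)
Per-piece attacks for B:
  BB@(1,2): attacks (2,3) (2,1) (3,0) (0,3) (0,1) [ray(1,1) blocked at (2,3)]
  BR@(3,1): attacks (3,2) (3,0) (4,1) (2,1) (1,1) (0,1) [ray(0,1) blocked at (3,2); ray(1,0) blocked at (4,1)]
  BQ@(3,4): attacks (3,3) (3,2) (4,4) (2,4) (1,4) (0,4) (4,3) (2,3) [ray(0,-1) blocked at (3,2); ray(-1,-1) blocked at (2,3)]
  BN@(4,1): attacks (3,3) (2,2) (2,0)
Union (16 distinct): (0,1) (0,3) (0,4) (1,1) (1,4) (2,0) (2,1) (2,2) (2,3) (2,4) (3,0) (3,2) (3,3) (4,1) (4,3) (4,4)

Answer: 16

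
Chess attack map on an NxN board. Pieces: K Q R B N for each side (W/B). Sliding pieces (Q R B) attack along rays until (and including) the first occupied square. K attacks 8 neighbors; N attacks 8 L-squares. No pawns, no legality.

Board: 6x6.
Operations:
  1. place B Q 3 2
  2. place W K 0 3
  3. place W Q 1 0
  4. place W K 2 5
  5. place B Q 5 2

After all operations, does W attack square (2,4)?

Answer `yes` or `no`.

Op 1: place BQ@(3,2)
Op 2: place WK@(0,3)
Op 3: place WQ@(1,0)
Op 4: place WK@(2,5)
Op 5: place BQ@(5,2)
Per-piece attacks for W:
  WK@(0,3): attacks (0,4) (0,2) (1,3) (1,4) (1,2)
  WQ@(1,0): attacks (1,1) (1,2) (1,3) (1,4) (1,5) (2,0) (3,0) (4,0) (5,0) (0,0) (2,1) (3,2) (0,1) [ray(1,1) blocked at (3,2)]
  WK@(2,5): attacks (2,4) (3,5) (1,5) (3,4) (1,4)
W attacks (2,4): yes

Answer: yes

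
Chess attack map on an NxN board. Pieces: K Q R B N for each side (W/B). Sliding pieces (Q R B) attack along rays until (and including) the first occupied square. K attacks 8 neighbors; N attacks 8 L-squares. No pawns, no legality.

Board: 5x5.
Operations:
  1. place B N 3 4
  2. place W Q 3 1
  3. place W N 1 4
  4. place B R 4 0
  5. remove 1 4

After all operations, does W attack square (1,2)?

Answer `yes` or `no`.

Op 1: place BN@(3,4)
Op 2: place WQ@(3,1)
Op 3: place WN@(1,4)
Op 4: place BR@(4,0)
Op 5: remove (1,4)
Per-piece attacks for W:
  WQ@(3,1): attacks (3,2) (3,3) (3,4) (3,0) (4,1) (2,1) (1,1) (0,1) (4,2) (4,0) (2,2) (1,3) (0,4) (2,0) [ray(0,1) blocked at (3,4); ray(1,-1) blocked at (4,0)]
W attacks (1,2): no

Answer: no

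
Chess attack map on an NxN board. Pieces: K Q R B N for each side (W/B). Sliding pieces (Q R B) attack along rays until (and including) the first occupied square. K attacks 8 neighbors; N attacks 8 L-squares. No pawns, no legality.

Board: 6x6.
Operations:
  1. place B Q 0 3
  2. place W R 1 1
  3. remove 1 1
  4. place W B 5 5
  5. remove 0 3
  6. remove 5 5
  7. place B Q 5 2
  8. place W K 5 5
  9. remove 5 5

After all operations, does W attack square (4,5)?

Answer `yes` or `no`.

Answer: no

Derivation:
Op 1: place BQ@(0,3)
Op 2: place WR@(1,1)
Op 3: remove (1,1)
Op 4: place WB@(5,5)
Op 5: remove (0,3)
Op 6: remove (5,5)
Op 7: place BQ@(5,2)
Op 8: place WK@(5,5)
Op 9: remove (5,5)
Per-piece attacks for W:
W attacks (4,5): no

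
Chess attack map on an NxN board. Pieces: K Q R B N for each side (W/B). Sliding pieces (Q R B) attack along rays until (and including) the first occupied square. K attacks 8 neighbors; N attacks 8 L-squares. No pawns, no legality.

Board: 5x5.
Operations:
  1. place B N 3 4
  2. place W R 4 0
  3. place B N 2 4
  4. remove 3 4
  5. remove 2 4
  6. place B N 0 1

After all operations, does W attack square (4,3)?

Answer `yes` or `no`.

Answer: yes

Derivation:
Op 1: place BN@(3,4)
Op 2: place WR@(4,0)
Op 3: place BN@(2,4)
Op 4: remove (3,4)
Op 5: remove (2,4)
Op 6: place BN@(0,1)
Per-piece attacks for W:
  WR@(4,0): attacks (4,1) (4,2) (4,3) (4,4) (3,0) (2,0) (1,0) (0,0)
W attacks (4,3): yes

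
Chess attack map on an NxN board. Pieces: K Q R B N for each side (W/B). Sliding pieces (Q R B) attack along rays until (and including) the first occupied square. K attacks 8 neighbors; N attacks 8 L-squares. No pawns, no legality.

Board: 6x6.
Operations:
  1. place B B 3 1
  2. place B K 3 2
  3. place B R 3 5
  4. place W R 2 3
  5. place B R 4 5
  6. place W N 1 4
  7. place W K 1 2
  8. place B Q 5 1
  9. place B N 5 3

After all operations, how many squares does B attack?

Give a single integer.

Answer: 25

Derivation:
Op 1: place BB@(3,1)
Op 2: place BK@(3,2)
Op 3: place BR@(3,5)
Op 4: place WR@(2,3)
Op 5: place BR@(4,5)
Op 6: place WN@(1,4)
Op 7: place WK@(1,2)
Op 8: place BQ@(5,1)
Op 9: place BN@(5,3)
Per-piece attacks for B:
  BB@(3,1): attacks (4,2) (5,3) (4,0) (2,2) (1,3) (0,4) (2,0) [ray(1,1) blocked at (5,3)]
  BK@(3,2): attacks (3,3) (3,1) (4,2) (2,2) (4,3) (4,1) (2,3) (2,1)
  BR@(3,5): attacks (3,4) (3,3) (3,2) (4,5) (2,5) (1,5) (0,5) [ray(0,-1) blocked at (3,2); ray(1,0) blocked at (4,5)]
  BR@(4,5): attacks (4,4) (4,3) (4,2) (4,1) (4,0) (5,5) (3,5) [ray(-1,0) blocked at (3,5)]
  BQ@(5,1): attacks (5,2) (5,3) (5,0) (4,1) (3,1) (4,2) (3,3) (2,4) (1,5) (4,0) [ray(0,1) blocked at (5,3); ray(-1,0) blocked at (3,1)]
  BN@(5,3): attacks (4,5) (3,4) (4,1) (3,2)
Union (25 distinct): (0,4) (0,5) (1,3) (1,5) (2,0) (2,1) (2,2) (2,3) (2,4) (2,5) (3,1) (3,2) (3,3) (3,4) (3,5) (4,0) (4,1) (4,2) (4,3) (4,4) (4,5) (5,0) (5,2) (5,3) (5,5)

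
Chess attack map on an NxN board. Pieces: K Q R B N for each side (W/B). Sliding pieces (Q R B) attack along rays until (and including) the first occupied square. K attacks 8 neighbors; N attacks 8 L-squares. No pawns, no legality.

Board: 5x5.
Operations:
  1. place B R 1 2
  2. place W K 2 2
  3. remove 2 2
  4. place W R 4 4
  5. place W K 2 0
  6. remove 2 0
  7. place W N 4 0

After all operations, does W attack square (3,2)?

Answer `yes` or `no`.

Op 1: place BR@(1,2)
Op 2: place WK@(2,2)
Op 3: remove (2,2)
Op 4: place WR@(4,4)
Op 5: place WK@(2,0)
Op 6: remove (2,0)
Op 7: place WN@(4,0)
Per-piece attacks for W:
  WN@(4,0): attacks (3,2) (2,1)
  WR@(4,4): attacks (4,3) (4,2) (4,1) (4,0) (3,4) (2,4) (1,4) (0,4) [ray(0,-1) blocked at (4,0)]
W attacks (3,2): yes

Answer: yes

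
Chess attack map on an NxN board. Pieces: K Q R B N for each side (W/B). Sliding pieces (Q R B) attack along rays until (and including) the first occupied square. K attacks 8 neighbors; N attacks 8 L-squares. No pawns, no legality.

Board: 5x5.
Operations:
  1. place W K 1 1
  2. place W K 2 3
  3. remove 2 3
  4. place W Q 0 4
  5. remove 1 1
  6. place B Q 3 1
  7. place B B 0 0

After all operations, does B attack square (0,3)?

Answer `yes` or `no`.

Op 1: place WK@(1,1)
Op 2: place WK@(2,3)
Op 3: remove (2,3)
Op 4: place WQ@(0,4)
Op 5: remove (1,1)
Op 6: place BQ@(3,1)
Op 7: place BB@(0,0)
Per-piece attacks for B:
  BB@(0,0): attacks (1,1) (2,2) (3,3) (4,4)
  BQ@(3,1): attacks (3,2) (3,3) (3,4) (3,0) (4,1) (2,1) (1,1) (0,1) (4,2) (4,0) (2,2) (1,3) (0,4) (2,0) [ray(-1,1) blocked at (0,4)]
B attacks (0,3): no

Answer: no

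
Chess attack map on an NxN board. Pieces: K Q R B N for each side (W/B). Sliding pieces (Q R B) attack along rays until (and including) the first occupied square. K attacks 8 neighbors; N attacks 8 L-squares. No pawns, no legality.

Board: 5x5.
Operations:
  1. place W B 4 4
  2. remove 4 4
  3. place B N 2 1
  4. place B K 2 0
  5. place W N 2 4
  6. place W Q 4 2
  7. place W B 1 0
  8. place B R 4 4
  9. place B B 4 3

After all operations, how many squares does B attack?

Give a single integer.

Answer: 15

Derivation:
Op 1: place WB@(4,4)
Op 2: remove (4,4)
Op 3: place BN@(2,1)
Op 4: place BK@(2,0)
Op 5: place WN@(2,4)
Op 6: place WQ@(4,2)
Op 7: place WB@(1,0)
Op 8: place BR@(4,4)
Op 9: place BB@(4,3)
Per-piece attacks for B:
  BK@(2,0): attacks (2,1) (3,0) (1,0) (3,1) (1,1)
  BN@(2,1): attacks (3,3) (4,2) (1,3) (0,2) (4,0) (0,0)
  BB@(4,3): attacks (3,4) (3,2) (2,1) [ray(-1,-1) blocked at (2,1)]
  BR@(4,4): attacks (4,3) (3,4) (2,4) [ray(0,-1) blocked at (4,3); ray(-1,0) blocked at (2,4)]
Union (15 distinct): (0,0) (0,2) (1,0) (1,1) (1,3) (2,1) (2,4) (3,0) (3,1) (3,2) (3,3) (3,4) (4,0) (4,2) (4,3)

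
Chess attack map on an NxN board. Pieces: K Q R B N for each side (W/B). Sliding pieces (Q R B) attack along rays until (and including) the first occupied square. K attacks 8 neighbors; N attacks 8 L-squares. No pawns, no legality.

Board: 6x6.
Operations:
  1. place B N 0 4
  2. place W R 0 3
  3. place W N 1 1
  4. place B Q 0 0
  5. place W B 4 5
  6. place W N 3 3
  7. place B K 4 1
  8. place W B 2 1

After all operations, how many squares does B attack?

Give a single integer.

Op 1: place BN@(0,4)
Op 2: place WR@(0,3)
Op 3: place WN@(1,1)
Op 4: place BQ@(0,0)
Op 5: place WB@(4,5)
Op 6: place WN@(3,3)
Op 7: place BK@(4,1)
Op 8: place WB@(2,1)
Per-piece attacks for B:
  BQ@(0,0): attacks (0,1) (0,2) (0,3) (1,0) (2,0) (3,0) (4,0) (5,0) (1,1) [ray(0,1) blocked at (0,3); ray(1,1) blocked at (1,1)]
  BN@(0,4): attacks (2,5) (1,2) (2,3)
  BK@(4,1): attacks (4,2) (4,0) (5,1) (3,1) (5,2) (5,0) (3,2) (3,0)
Union (17 distinct): (0,1) (0,2) (0,3) (1,0) (1,1) (1,2) (2,0) (2,3) (2,5) (3,0) (3,1) (3,2) (4,0) (4,2) (5,0) (5,1) (5,2)

Answer: 17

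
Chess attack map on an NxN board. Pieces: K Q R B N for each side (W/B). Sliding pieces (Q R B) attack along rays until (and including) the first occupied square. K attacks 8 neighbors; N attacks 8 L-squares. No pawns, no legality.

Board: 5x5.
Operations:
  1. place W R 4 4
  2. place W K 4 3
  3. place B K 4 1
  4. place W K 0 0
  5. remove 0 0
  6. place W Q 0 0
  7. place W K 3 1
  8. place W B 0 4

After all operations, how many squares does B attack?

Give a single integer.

Op 1: place WR@(4,4)
Op 2: place WK@(4,3)
Op 3: place BK@(4,1)
Op 4: place WK@(0,0)
Op 5: remove (0,0)
Op 6: place WQ@(0,0)
Op 7: place WK@(3,1)
Op 8: place WB@(0,4)
Per-piece attacks for B:
  BK@(4,1): attacks (4,2) (4,0) (3,1) (3,2) (3,0)
Union (5 distinct): (3,0) (3,1) (3,2) (4,0) (4,2)

Answer: 5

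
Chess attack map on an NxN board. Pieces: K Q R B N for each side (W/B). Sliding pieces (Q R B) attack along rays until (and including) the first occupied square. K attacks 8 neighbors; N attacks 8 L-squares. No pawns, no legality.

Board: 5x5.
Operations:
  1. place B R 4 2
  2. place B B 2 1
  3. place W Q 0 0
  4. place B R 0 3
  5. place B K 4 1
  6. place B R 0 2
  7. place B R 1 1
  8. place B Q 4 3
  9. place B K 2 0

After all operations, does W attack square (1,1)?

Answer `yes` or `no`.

Answer: yes

Derivation:
Op 1: place BR@(4,2)
Op 2: place BB@(2,1)
Op 3: place WQ@(0,0)
Op 4: place BR@(0,3)
Op 5: place BK@(4,1)
Op 6: place BR@(0,2)
Op 7: place BR@(1,1)
Op 8: place BQ@(4,3)
Op 9: place BK@(2,0)
Per-piece attacks for W:
  WQ@(0,0): attacks (0,1) (0,2) (1,0) (2,0) (1,1) [ray(0,1) blocked at (0,2); ray(1,0) blocked at (2,0); ray(1,1) blocked at (1,1)]
W attacks (1,1): yes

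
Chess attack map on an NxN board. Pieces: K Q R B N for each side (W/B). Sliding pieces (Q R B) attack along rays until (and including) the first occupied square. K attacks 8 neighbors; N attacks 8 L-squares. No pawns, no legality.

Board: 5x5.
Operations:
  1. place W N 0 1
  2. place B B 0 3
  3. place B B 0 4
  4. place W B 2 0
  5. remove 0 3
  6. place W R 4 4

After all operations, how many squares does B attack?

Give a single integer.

Answer: 4

Derivation:
Op 1: place WN@(0,1)
Op 2: place BB@(0,3)
Op 3: place BB@(0,4)
Op 4: place WB@(2,0)
Op 5: remove (0,3)
Op 6: place WR@(4,4)
Per-piece attacks for B:
  BB@(0,4): attacks (1,3) (2,2) (3,1) (4,0)
Union (4 distinct): (1,3) (2,2) (3,1) (4,0)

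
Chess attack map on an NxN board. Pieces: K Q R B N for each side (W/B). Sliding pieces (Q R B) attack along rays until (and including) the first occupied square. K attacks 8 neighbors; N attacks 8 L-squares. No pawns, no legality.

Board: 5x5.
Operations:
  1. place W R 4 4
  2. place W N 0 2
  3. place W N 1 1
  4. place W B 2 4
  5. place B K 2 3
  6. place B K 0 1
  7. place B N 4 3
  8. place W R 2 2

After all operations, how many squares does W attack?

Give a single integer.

Answer: 16

Derivation:
Op 1: place WR@(4,4)
Op 2: place WN@(0,2)
Op 3: place WN@(1,1)
Op 4: place WB@(2,4)
Op 5: place BK@(2,3)
Op 6: place BK@(0,1)
Op 7: place BN@(4,3)
Op 8: place WR@(2,2)
Per-piece attacks for W:
  WN@(0,2): attacks (1,4) (2,3) (1,0) (2,1)
  WN@(1,1): attacks (2,3) (3,2) (0,3) (3,0)
  WR@(2,2): attacks (2,3) (2,1) (2,0) (3,2) (4,2) (1,2) (0,2) [ray(0,1) blocked at (2,3); ray(-1,0) blocked at (0,2)]
  WB@(2,4): attacks (3,3) (4,2) (1,3) (0,2) [ray(-1,-1) blocked at (0,2)]
  WR@(4,4): attacks (4,3) (3,4) (2,4) [ray(0,-1) blocked at (4,3); ray(-1,0) blocked at (2,4)]
Union (16 distinct): (0,2) (0,3) (1,0) (1,2) (1,3) (1,4) (2,0) (2,1) (2,3) (2,4) (3,0) (3,2) (3,3) (3,4) (4,2) (4,3)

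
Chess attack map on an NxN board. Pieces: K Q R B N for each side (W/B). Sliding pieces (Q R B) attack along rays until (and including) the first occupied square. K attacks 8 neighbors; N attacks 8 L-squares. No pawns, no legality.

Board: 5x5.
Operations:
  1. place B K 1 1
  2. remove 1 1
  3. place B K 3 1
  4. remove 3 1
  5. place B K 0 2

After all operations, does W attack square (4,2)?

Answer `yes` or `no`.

Op 1: place BK@(1,1)
Op 2: remove (1,1)
Op 3: place BK@(3,1)
Op 4: remove (3,1)
Op 5: place BK@(0,2)
Per-piece attacks for W:
W attacks (4,2): no

Answer: no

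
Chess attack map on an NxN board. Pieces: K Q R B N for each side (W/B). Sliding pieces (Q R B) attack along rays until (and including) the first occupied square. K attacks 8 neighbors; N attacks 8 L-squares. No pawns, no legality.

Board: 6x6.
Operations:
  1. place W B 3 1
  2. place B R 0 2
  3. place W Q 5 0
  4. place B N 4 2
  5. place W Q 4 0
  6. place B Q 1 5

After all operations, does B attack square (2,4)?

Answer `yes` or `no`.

Op 1: place WB@(3,1)
Op 2: place BR@(0,2)
Op 3: place WQ@(5,0)
Op 4: place BN@(4,2)
Op 5: place WQ@(4,0)
Op 6: place BQ@(1,5)
Per-piece attacks for B:
  BR@(0,2): attacks (0,3) (0,4) (0,5) (0,1) (0,0) (1,2) (2,2) (3,2) (4,2) [ray(1,0) blocked at (4,2)]
  BQ@(1,5): attacks (1,4) (1,3) (1,2) (1,1) (1,0) (2,5) (3,5) (4,5) (5,5) (0,5) (2,4) (3,3) (4,2) (0,4) [ray(1,-1) blocked at (4,2)]
  BN@(4,2): attacks (5,4) (3,4) (2,3) (5,0) (3,0) (2,1)
B attacks (2,4): yes

Answer: yes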